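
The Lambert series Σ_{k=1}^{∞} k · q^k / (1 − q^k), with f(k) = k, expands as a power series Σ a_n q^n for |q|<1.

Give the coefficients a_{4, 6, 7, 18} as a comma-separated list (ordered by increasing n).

7, 12, 8, 39

n=4: 1·4 2·2 4·1  f→[1+2+4]=7
q^6  k|6↦f(k): 1:1 2:2 3:3 6:6  a_6=12
q^7  k|7↦f(k): 1:1 7:7  a_7=8
d|18:{18,9,6,3,2,1}  Σf=18+9+6+3+2+1=39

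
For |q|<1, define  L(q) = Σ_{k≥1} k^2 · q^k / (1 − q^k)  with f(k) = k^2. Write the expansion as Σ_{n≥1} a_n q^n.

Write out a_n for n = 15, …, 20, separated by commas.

260, 341, 290, 455, 362, 546

q^15  k|15↦f(k): 1:1 3:9 5:25 15:225  a_15=260
d|16:{1,2,4,8,16}  Σf=1+4+16+64+256=341
d|17:{1,17}  Σf=1+289=290
q^18  k|18↦f(k): 1:1 2:4 3:9 6:36 9:81 18:324  a_18=455
n=19: 1·19 19·1  f→[1+361]=362
d|20:{1,2,4,5,10,20}  Σf=1+4+16+25+100+400=546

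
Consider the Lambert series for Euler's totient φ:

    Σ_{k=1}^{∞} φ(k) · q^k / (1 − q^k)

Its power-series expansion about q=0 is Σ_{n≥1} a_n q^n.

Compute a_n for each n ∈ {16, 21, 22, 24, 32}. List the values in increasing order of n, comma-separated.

n=16: 16·1 8·2 4·4 2·8 1·16  φ→[8+4+2+1+1]=16
d|21:{21,7,3,1}  Σφ=12+6+2+1=21
q^22  k|22↦φ(k): 22:10 11:10 2:1 1:1  a_22=22
n=24: 1·24 2·12 3·8 4·6 6·4 8·3 12·2 24·1  φ→[1+1+2+2+2+4+4+8]=24
n=32: 1·32 2·16 4·8 8·4 16·2 32·1  φ→[1+1+2+4+8+16]=32

16, 21, 22, 24, 32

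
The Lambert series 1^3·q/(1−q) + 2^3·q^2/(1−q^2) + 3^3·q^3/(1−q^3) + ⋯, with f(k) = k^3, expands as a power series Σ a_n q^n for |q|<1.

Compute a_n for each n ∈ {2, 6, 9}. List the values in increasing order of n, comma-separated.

9, 252, 757

n=2: 2·1 1·2  f→[8+1]=9
n=6: 1·6 2·3 3·2 6·1  f→[1+8+27+216]=252
[q^9] f(1)=1,f(3)=27,f(9)=729 ⇒ 757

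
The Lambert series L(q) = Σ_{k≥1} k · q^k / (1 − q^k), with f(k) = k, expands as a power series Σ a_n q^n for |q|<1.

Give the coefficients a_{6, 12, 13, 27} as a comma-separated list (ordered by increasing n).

12, 28, 14, 40

q^6  k|6↦f(k): 1:1 2:2 3:3 6:6  a_6=12
d|12:{12,6,4,3,2,1}  Σf=12+6+4+3+2+1=28
d|13:{1,13}  Σf=1+13=14
q^27  k|27↦f(k): 1:1 3:3 9:9 27:27  a_27=40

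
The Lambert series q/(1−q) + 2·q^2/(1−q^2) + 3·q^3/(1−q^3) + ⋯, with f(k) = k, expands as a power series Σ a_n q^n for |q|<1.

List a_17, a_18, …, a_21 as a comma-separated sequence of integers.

d|17:{17,1}  Σf=17+1=18
d|18:{18,9,6,3,2,1}  Σf=18+9+6+3+2+1=39
q^19  k|19↦f(k): 1:1 19:19  a_19=20
d|20:{1,2,4,5,10,20}  Σf=1+2+4+5+10+20=42
d|21:{21,7,3,1}  Σf=21+7+3+1=32

18, 39, 20, 42, 32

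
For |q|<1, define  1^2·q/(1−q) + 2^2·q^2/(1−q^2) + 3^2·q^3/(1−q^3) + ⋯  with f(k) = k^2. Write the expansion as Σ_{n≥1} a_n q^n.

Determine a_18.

n=18: 1·18 2·9 3·6 6·3 9·2 18·1  f→[1+4+9+36+81+324]=455

a_18 = 455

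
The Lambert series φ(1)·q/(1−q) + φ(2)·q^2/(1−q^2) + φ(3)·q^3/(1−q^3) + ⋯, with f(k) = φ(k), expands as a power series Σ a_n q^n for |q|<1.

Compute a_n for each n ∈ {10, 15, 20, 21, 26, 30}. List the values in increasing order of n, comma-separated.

[q^10] φ(10)=4,φ(5)=4,φ(2)=1,φ(1)=1 ⇒ 10
[q^15] φ(15)=8,φ(5)=4,φ(3)=2,φ(1)=1 ⇒ 15
[q^20] φ(1)=1,φ(2)=1,φ(4)=2,φ(5)=4,φ(10)=4,φ(20)=8 ⇒ 20
q^21  k|21↦φ(k): 1:1 3:2 7:6 21:12  a_21=21
n=26: 1·26 2·13 13·2 26·1  φ→[1+1+12+12]=26
d|30:{30,15,10,6,5,3,2,1}  Σφ=8+8+4+2+4+2+1+1=30

10, 15, 20, 21, 26, 30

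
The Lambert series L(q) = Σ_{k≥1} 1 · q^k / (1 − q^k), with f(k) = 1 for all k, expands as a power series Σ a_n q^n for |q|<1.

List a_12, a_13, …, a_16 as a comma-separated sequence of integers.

6, 2, 4, 4, 5

d|12:{1,2,3,4,6,12}  Σf=1+1+1+1+1+1=6
d|13:{13,1}  Σf=1+1=2
[q^14] f(1)=1,f(2)=1,f(7)=1,f(14)=1 ⇒ 4
n=15: 15·1 5·3 3·5 1·15  f→[1+1+1+1]=4
[q^16] f(16)=1,f(8)=1,f(4)=1,f(2)=1,f(1)=1 ⇒ 5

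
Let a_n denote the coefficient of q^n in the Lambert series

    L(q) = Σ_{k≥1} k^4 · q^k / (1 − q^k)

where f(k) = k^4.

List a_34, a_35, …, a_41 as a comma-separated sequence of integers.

q^34  k|34↦f(k): 34:1336336 17:83521 2:16 1:1  a_34=1419874
[q^35] f(1)=1,f(5)=625,f(7)=2401,f(35)=1500625 ⇒ 1503652
d|36:{36,18,12,9,6,4,3,2,1}  Σf=1679616+104976+20736+6561+1296+256+81+16+1=1813539
d|37:{37,1}  Σf=1874161+1=1874162
q^38  k|38↦f(k): 1:1 2:16 19:130321 38:2085136  a_38=2215474
n=39: 39·1 13·3 3·13 1·39  f→[2313441+28561+81+1]=2342084
n=40: 40·1 20·2 10·4 8·5 5·8 4·10 2·20 1·40  f→[2560000+160000+10000+4096+625+256+16+1]=2734994
[q^41] f(41)=2825761,f(1)=1 ⇒ 2825762

1419874, 1503652, 1813539, 1874162, 2215474, 2342084, 2734994, 2825762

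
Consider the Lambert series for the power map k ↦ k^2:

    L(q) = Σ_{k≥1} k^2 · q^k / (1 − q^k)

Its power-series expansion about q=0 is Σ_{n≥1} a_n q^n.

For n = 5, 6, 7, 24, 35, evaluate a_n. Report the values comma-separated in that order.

26, 50, 50, 850, 1300

[q^5] f(1)=1,f(5)=25 ⇒ 26
n=6: 1·6 2·3 3·2 6·1  f→[1+4+9+36]=50
n=7: 1·7 7·1  f→[1+49]=50
q^24  k|24↦f(k): 1:1 2:4 3:9 4:16 6:36 8:64 12:144 24:576  a_24=850
[q^35] f(1)=1,f(5)=25,f(7)=49,f(35)=1225 ⇒ 1300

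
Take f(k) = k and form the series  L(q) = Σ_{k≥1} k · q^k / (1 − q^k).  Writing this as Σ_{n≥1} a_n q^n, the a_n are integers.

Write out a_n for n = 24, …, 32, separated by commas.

n=24: 24·1 12·2 8·3 6·4 4·6 3·8 2·12 1·24  f→[24+12+8+6+4+3+2+1]=60
d|25:{25,5,1}  Σf=25+5+1=31
q^26  k|26↦f(k): 26:26 13:13 2:2 1:1  a_26=42
n=27: 27·1 9·3 3·9 1·27  f→[27+9+3+1]=40
n=28: 1·28 2·14 4·7 7·4 14·2 28·1  f→[1+2+4+7+14+28]=56
n=29: 29·1 1·29  f→[29+1]=30
q^30  k|30↦f(k): 1:1 2:2 3:3 5:5 6:6 10:10 15:15 30:30  a_30=72
[q^31] f(1)=1,f(31)=31 ⇒ 32
n=32: 32·1 16·2 8·4 4·8 2·16 1·32  f→[32+16+8+4+2+1]=63

60, 31, 42, 40, 56, 30, 72, 32, 63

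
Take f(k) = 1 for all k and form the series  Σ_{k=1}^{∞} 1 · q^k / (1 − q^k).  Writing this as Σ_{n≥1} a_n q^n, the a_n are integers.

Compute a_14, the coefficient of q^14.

d|14:{14,7,2,1}  Σf=1+1+1+1=4

a_14 = 4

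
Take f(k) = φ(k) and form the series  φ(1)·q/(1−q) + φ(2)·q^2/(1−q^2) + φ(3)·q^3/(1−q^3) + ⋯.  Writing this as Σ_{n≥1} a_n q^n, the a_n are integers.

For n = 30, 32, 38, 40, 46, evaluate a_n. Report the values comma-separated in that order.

n=30: 1·30 2·15 3·10 5·6 6·5 10·3 15·2 30·1  φ→[1+1+2+4+2+4+8+8]=30
d|32:{32,16,8,4,2,1}  Σφ=16+8+4+2+1+1=32
d|38:{38,19,2,1}  Σφ=18+18+1+1=38
[q^40] φ(1)=1,φ(2)=1,φ(4)=2,φ(5)=4,φ(8)=4,φ(10)=4,φ(20)=8,φ(40)=16 ⇒ 40
n=46: 1·46 2·23 23·2 46·1  φ→[1+1+22+22]=46

30, 32, 38, 40, 46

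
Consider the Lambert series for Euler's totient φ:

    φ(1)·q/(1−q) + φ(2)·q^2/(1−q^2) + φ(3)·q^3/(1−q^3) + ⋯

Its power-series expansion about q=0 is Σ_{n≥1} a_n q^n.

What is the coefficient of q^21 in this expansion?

[q^21] φ(21)=12,φ(7)=6,φ(3)=2,φ(1)=1 ⇒ 21

a_21 = 21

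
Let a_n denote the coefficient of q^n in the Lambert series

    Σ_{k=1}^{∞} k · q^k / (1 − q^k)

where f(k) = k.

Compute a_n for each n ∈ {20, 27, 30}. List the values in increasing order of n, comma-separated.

d|20:{20,10,5,4,2,1}  Σf=20+10+5+4+2+1=42
n=27: 1·27 3·9 9·3 27·1  f→[1+3+9+27]=40
[q^30] f(30)=30,f(15)=15,f(10)=10,f(6)=6,f(5)=5,f(3)=3,f(2)=2,f(1)=1 ⇒ 72

42, 40, 72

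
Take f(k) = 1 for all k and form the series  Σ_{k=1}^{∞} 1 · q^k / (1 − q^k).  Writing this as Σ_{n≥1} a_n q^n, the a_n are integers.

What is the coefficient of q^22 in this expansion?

a_22 = 4

n=22: 1·22 2·11 11·2 22·1  f→[1+1+1+1]=4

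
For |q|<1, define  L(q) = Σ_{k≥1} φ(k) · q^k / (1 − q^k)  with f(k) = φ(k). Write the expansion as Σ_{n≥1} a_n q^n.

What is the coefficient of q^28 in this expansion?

[q^28] φ(28)=12,φ(14)=6,φ(7)=6,φ(4)=2,φ(2)=1,φ(1)=1 ⇒ 28

a_28 = 28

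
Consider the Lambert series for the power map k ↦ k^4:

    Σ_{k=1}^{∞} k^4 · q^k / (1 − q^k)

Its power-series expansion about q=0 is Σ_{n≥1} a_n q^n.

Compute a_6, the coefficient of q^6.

a_6 = 1394

q^6  k|6↦f(k): 6:1296 3:81 2:16 1:1  a_6=1394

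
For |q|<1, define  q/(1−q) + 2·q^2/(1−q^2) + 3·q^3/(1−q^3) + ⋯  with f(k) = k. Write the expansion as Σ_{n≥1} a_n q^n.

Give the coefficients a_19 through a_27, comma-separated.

20, 42, 32, 36, 24, 60, 31, 42, 40

q^19  k|19↦f(k): 1:1 19:19  a_19=20
d|20:{20,10,5,4,2,1}  Σf=20+10+5+4+2+1=42
n=21: 1·21 3·7 7·3 21·1  f→[1+3+7+21]=32
n=22: 1·22 2·11 11·2 22·1  f→[1+2+11+22]=36
q^23  k|23↦f(k): 1:1 23:23  a_23=24
d|24:{24,12,8,6,4,3,2,1}  Σf=24+12+8+6+4+3+2+1=60
[q^25] f(1)=1,f(5)=5,f(25)=25 ⇒ 31
n=26: 26·1 13·2 2·13 1·26  f→[26+13+2+1]=42
[q^27] f(1)=1,f(3)=3,f(9)=9,f(27)=27 ⇒ 40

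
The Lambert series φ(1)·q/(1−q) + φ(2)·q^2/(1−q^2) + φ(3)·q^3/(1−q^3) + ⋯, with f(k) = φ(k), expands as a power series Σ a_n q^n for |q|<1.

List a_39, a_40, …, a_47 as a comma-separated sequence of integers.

q^39  k|39↦φ(k): 39:24 13:12 3:2 1:1  a_39=39
[q^40] φ(1)=1,φ(2)=1,φ(4)=2,φ(5)=4,φ(8)=4,φ(10)=4,φ(20)=8,φ(40)=16 ⇒ 40
d|41:{1,41}  Σφ=1+40=41
n=42: 42·1 21·2 14·3 7·6 6·7 3·14 2·21 1·42  φ→[12+12+6+6+2+2+1+1]=42
n=43: 43·1 1·43  φ→[42+1]=43
n=44: 44·1 22·2 11·4 4·11 2·22 1·44  φ→[20+10+10+2+1+1]=44
[q^45] φ(1)=1,φ(3)=2,φ(5)=4,φ(9)=6,φ(15)=8,φ(45)=24 ⇒ 45
q^46  k|46↦φ(k): 1:1 2:1 23:22 46:22  a_46=46
q^47  k|47↦φ(k): 47:46 1:1  a_47=47

39, 40, 41, 42, 43, 44, 45, 46, 47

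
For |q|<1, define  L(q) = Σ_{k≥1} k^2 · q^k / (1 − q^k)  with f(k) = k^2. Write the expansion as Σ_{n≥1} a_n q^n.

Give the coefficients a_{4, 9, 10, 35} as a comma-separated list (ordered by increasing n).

21, 91, 130, 1300

q^4  k|4↦f(k): 4:16 2:4 1:1  a_4=21
n=9: 9·1 3·3 1·9  f→[81+9+1]=91
d|10:{1,2,5,10}  Σf=1+4+25+100=130
n=35: 1·35 5·7 7·5 35·1  f→[1+25+49+1225]=1300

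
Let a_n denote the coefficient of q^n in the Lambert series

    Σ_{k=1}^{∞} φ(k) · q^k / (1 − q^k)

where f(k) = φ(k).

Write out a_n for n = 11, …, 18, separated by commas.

q^11  k|11↦φ(k): 11:10 1:1  a_11=11
q^12  k|12↦φ(k): 1:1 2:1 3:2 4:2 6:2 12:4  a_12=12
q^13  k|13↦φ(k): 1:1 13:12  a_13=13
n=14: 1·14 2·7 7·2 14·1  φ→[1+1+6+6]=14
[q^15] φ(15)=8,φ(5)=4,φ(3)=2,φ(1)=1 ⇒ 15
n=16: 1·16 2·8 4·4 8·2 16·1  φ→[1+1+2+4+8]=16
d|17:{1,17}  Σφ=1+16=17
d|18:{18,9,6,3,2,1}  Σφ=6+6+2+2+1+1=18

11, 12, 13, 14, 15, 16, 17, 18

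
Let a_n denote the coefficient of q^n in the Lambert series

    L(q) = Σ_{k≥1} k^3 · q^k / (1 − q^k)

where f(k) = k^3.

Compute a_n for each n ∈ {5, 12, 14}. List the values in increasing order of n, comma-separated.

n=5: 1·5 5·1  f→[1+125]=126
n=12: 1·12 2·6 3·4 4·3 6·2 12·1  f→[1+8+27+64+216+1728]=2044
d|14:{14,7,2,1}  Σf=2744+343+8+1=3096

126, 2044, 3096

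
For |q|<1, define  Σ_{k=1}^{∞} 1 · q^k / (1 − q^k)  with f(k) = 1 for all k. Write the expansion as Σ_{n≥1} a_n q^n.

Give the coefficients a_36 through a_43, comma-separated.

n=36: 1·36 2·18 3·12 4·9 6·6 9·4 12·3 18·2 36·1  f→[1+1+1+1+1+1+1+1+1]=9
[q^37] f(37)=1,f(1)=1 ⇒ 2
q^38  k|38↦f(k): 38:1 19:1 2:1 1:1  a_38=4
d|39:{1,3,13,39}  Σf=1+1+1+1=4
[q^40] f(1)=1,f(2)=1,f(4)=1,f(5)=1,f(8)=1,f(10)=1,f(20)=1,f(40)=1 ⇒ 8
n=41: 1·41 41·1  f→[1+1]=2
q^42  k|42↦f(k): 42:1 21:1 14:1 7:1 6:1 3:1 2:1 1:1  a_42=8
[q^43] f(43)=1,f(1)=1 ⇒ 2

9, 2, 4, 4, 8, 2, 8, 2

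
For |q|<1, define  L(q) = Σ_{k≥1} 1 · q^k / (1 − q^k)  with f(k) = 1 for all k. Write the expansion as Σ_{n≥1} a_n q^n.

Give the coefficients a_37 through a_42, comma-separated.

d|37:{37,1}  Σf=1+1=2
n=38: 38·1 19·2 2·19 1·38  f→[1+1+1+1]=4
q^39  k|39↦f(k): 39:1 13:1 3:1 1:1  a_39=4
q^40  k|40↦f(k): 40:1 20:1 10:1 8:1 5:1 4:1 2:1 1:1  a_40=8
[q^41] f(41)=1,f(1)=1 ⇒ 2
n=42: 42·1 21·2 14·3 7·6 6·7 3·14 2·21 1·42  f→[1+1+1+1+1+1+1+1]=8

2, 4, 4, 8, 2, 8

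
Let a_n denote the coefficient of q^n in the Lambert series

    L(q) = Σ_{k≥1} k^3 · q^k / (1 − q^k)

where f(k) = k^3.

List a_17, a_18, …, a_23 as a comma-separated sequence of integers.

4914, 6813, 6860, 9198, 9632, 11988, 12168

n=17: 17·1 1·17  f→[4913+1]=4914
[q^18] f(18)=5832,f(9)=729,f(6)=216,f(3)=27,f(2)=8,f(1)=1 ⇒ 6813
d|19:{1,19}  Σf=1+6859=6860
q^20  k|20↦f(k): 1:1 2:8 4:64 5:125 10:1000 20:8000  a_20=9198
n=21: 1·21 3·7 7·3 21·1  f→[1+27+343+9261]=9632
d|22:{1,2,11,22}  Σf=1+8+1331+10648=11988
[q^23] f(1)=1,f(23)=12167 ⇒ 12168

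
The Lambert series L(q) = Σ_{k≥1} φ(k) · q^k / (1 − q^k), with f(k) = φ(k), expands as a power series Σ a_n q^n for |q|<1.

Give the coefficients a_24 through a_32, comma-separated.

n=24: 1·24 2·12 3·8 4·6 6·4 8·3 12·2 24·1  φ→[1+1+2+2+2+4+4+8]=24
n=25: 1·25 5·5 25·1  φ→[1+4+20]=25
q^26  k|26↦φ(k): 26:12 13:12 2:1 1:1  a_26=26
[q^27] φ(1)=1,φ(3)=2,φ(9)=6,φ(27)=18 ⇒ 27
[q^28] φ(1)=1,φ(2)=1,φ(4)=2,φ(7)=6,φ(14)=6,φ(28)=12 ⇒ 28
q^29  k|29↦φ(k): 29:28 1:1  a_29=29
q^30  k|30↦φ(k): 30:8 15:8 10:4 6:2 5:4 3:2 2:1 1:1  a_30=30
[q^31] φ(1)=1,φ(31)=30 ⇒ 31
q^32  k|32↦φ(k): 32:16 16:8 8:4 4:2 2:1 1:1  a_32=32

24, 25, 26, 27, 28, 29, 30, 31, 32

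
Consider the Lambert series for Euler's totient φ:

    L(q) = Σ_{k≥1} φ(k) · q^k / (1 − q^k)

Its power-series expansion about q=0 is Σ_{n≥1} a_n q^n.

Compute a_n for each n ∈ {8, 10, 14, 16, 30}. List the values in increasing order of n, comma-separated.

q^8  k|8↦φ(k): 1:1 2:1 4:2 8:4  a_8=8
n=10: 10·1 5·2 2·5 1·10  φ→[4+4+1+1]=10
n=14: 1·14 2·7 7·2 14·1  φ→[1+1+6+6]=14
n=16: 16·1 8·2 4·4 2·8 1·16  φ→[8+4+2+1+1]=16
[q^30] φ(1)=1,φ(2)=1,φ(3)=2,φ(5)=4,φ(6)=2,φ(10)=4,φ(15)=8,φ(30)=8 ⇒ 30

8, 10, 14, 16, 30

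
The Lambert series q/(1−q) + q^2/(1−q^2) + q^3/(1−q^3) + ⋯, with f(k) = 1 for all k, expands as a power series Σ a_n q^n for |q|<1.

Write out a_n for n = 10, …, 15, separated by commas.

4, 2, 6, 2, 4, 4

[q^10] f(10)=1,f(5)=1,f(2)=1,f(1)=1 ⇒ 4
n=11: 11·1 1·11  f→[1+1]=2
q^12  k|12↦f(k): 12:1 6:1 4:1 3:1 2:1 1:1  a_12=6
q^13  k|13↦f(k): 1:1 13:1  a_13=2
[q^14] f(14)=1,f(7)=1,f(2)=1,f(1)=1 ⇒ 4
[q^15] f(1)=1,f(3)=1,f(5)=1,f(15)=1 ⇒ 4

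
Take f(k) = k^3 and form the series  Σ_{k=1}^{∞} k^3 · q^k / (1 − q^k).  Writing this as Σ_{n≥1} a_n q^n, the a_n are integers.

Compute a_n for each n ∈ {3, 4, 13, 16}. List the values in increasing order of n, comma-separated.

28, 73, 2198, 4681

q^3  k|3↦f(k): 1:1 3:27  a_3=28
n=4: 4·1 2·2 1·4  f→[64+8+1]=73
q^13  k|13↦f(k): 13:2197 1:1  a_13=2198
[q^16] f(1)=1,f(2)=8,f(4)=64,f(8)=512,f(16)=4096 ⇒ 4681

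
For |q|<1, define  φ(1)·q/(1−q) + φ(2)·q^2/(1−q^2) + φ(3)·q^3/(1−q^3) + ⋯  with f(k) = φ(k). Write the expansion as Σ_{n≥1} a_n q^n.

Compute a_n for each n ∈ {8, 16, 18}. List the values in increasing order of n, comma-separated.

d|8:{8,4,2,1}  Σφ=4+2+1+1=8
n=16: 1·16 2·8 4·4 8·2 16·1  φ→[1+1+2+4+8]=16
n=18: 18·1 9·2 6·3 3·6 2·9 1·18  φ→[6+6+2+2+1+1]=18

8, 16, 18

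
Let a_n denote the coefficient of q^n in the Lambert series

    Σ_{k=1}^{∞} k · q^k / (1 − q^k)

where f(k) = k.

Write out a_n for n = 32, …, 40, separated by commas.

63, 48, 54, 48, 91, 38, 60, 56, 90

n=32: 1·32 2·16 4·8 8·4 16·2 32·1  f→[1+2+4+8+16+32]=63
[q^33] f(1)=1,f(3)=3,f(11)=11,f(33)=33 ⇒ 48
d|34:{34,17,2,1}  Σf=34+17+2+1=54
q^35  k|35↦f(k): 35:35 7:7 5:5 1:1  a_35=48
d|36:{36,18,12,9,6,4,3,2,1}  Σf=36+18+12+9+6+4+3+2+1=91
q^37  k|37↦f(k): 37:37 1:1  a_37=38
q^38  k|38↦f(k): 38:38 19:19 2:2 1:1  a_38=60
[q^39] f(1)=1,f(3)=3,f(13)=13,f(39)=39 ⇒ 56
n=40: 40·1 20·2 10·4 8·5 5·8 4·10 2·20 1·40  f→[40+20+10+8+5+4+2+1]=90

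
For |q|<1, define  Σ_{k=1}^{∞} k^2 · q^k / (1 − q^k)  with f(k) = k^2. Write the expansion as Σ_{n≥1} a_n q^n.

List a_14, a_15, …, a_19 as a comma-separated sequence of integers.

q^14  k|14↦f(k): 14:196 7:49 2:4 1:1  a_14=250
[q^15] f(1)=1,f(3)=9,f(5)=25,f(15)=225 ⇒ 260
d|16:{16,8,4,2,1}  Σf=256+64+16+4+1=341
q^17  k|17↦f(k): 1:1 17:289  a_17=290
d|18:{18,9,6,3,2,1}  Σf=324+81+36+9+4+1=455
[q^19] f(1)=1,f(19)=361 ⇒ 362

250, 260, 341, 290, 455, 362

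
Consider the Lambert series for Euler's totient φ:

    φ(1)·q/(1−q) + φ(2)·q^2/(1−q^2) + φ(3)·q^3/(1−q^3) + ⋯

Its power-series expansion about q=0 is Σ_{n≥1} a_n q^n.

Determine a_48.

n=48: 1·48 2·24 3·16 4·12 6·8 8·6 12·4 16·3 24·2 48·1  φ→[1+1+2+2+2+4+4+8+8+16]=48

a_48 = 48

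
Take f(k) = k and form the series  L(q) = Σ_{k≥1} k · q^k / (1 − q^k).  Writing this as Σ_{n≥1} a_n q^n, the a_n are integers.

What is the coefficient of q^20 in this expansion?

a_20 = 42

n=20: 20·1 10·2 5·4 4·5 2·10 1·20  f→[20+10+5+4+2+1]=42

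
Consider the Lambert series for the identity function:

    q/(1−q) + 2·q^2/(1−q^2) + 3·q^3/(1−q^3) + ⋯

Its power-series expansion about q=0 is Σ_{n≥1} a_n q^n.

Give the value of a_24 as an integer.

a_24 = 60

q^24  k|24↦f(k): 24:24 12:12 8:8 6:6 4:4 3:3 2:2 1:1  a_24=60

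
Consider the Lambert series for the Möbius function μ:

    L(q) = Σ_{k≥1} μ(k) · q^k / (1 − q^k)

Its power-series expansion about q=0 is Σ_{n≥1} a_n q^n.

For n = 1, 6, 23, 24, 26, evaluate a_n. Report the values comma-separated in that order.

1, 0, 0, 0, 0

n=1: 1·1  μ→[1]=1
n=6: 1·6 2·3 3·2 6·1  μ→[1+(-1)+(-1)+1]=0
d|23:{23,1}  Σμ=(-1)+1=0
[q^24] μ(1)=1,μ(2)=-1,μ(3)=-1,μ(4)=0,μ(6)=1,μ(8)=0,μ(12)=0,μ(24)=0 ⇒ 0
q^26  k|26↦μ(k): 1:1 2:-1 13:-1 26:1  a_26=0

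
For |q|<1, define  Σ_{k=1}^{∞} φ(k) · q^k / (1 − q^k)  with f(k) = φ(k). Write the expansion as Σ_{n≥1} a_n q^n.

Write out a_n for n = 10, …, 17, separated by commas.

q^10  k|10↦φ(k): 1:1 2:1 5:4 10:4  a_10=10
[q^11] φ(1)=1,φ(11)=10 ⇒ 11
n=12: 12·1 6·2 4·3 3·4 2·6 1·12  φ→[4+2+2+2+1+1]=12
[q^13] φ(13)=12,φ(1)=1 ⇒ 13
q^14  k|14↦φ(k): 1:1 2:1 7:6 14:6  a_14=14
q^15  k|15↦φ(k): 15:8 5:4 3:2 1:1  a_15=15
[q^16] φ(1)=1,φ(2)=1,φ(4)=2,φ(8)=4,φ(16)=8 ⇒ 16
n=17: 1·17 17·1  φ→[1+16]=17

10, 11, 12, 13, 14, 15, 16, 17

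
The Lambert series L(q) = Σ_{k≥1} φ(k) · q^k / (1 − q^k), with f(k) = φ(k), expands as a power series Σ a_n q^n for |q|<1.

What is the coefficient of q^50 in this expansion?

n=50: 50·1 25·2 10·5 5·10 2·25 1·50  φ→[20+20+4+4+1+1]=50

a_50 = 50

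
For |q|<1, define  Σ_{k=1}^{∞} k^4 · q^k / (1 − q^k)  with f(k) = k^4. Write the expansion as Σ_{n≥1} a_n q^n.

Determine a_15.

a_15 = 51332

q^15  k|15↦f(k): 1:1 3:81 5:625 15:50625  a_15=51332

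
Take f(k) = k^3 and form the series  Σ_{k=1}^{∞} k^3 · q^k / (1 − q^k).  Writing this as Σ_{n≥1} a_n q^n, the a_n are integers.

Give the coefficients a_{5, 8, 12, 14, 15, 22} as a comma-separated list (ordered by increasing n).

126, 585, 2044, 3096, 3528, 11988

q^5  k|5↦f(k): 5:125 1:1  a_5=126
d|8:{8,4,2,1}  Σf=512+64+8+1=585
d|12:{12,6,4,3,2,1}  Σf=1728+216+64+27+8+1=2044
n=14: 1·14 2·7 7·2 14·1  f→[1+8+343+2744]=3096
[q^15] f(15)=3375,f(5)=125,f(3)=27,f(1)=1 ⇒ 3528
d|22:{22,11,2,1}  Σf=10648+1331+8+1=11988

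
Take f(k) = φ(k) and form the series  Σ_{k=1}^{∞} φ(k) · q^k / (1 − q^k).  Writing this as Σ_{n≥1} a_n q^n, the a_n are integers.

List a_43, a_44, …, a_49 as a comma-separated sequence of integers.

[q^43] φ(1)=1,φ(43)=42 ⇒ 43
[q^44] φ(1)=1,φ(2)=1,φ(4)=2,φ(11)=10,φ(22)=10,φ(44)=20 ⇒ 44
n=45: 45·1 15·3 9·5 5·9 3·15 1·45  φ→[24+8+6+4+2+1]=45
[q^46] φ(46)=22,φ(23)=22,φ(2)=1,φ(1)=1 ⇒ 46
d|47:{47,1}  Σφ=46+1=47
q^48  k|48↦φ(k): 1:1 2:1 3:2 4:2 6:2 8:4 12:4 16:8 24:8 48:16  a_48=48
d|49:{49,7,1}  Σφ=42+6+1=49

43, 44, 45, 46, 47, 48, 49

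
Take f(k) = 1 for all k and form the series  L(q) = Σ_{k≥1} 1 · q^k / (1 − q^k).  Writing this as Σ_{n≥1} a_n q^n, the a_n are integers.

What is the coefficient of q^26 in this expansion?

a_26 = 4

d|26:{26,13,2,1}  Σf=1+1+1+1=4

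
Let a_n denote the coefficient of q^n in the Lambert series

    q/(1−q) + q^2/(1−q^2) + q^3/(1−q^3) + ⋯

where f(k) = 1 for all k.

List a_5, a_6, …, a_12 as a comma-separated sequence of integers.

[q^5] f(1)=1,f(5)=1 ⇒ 2
[q^6] f(6)=1,f(3)=1,f(2)=1,f(1)=1 ⇒ 4
n=7: 7·1 1·7  f→[1+1]=2
[q^8] f(1)=1,f(2)=1,f(4)=1,f(8)=1 ⇒ 4
[q^9] f(9)=1,f(3)=1,f(1)=1 ⇒ 3
q^10  k|10↦f(k): 10:1 5:1 2:1 1:1  a_10=4
d|11:{1,11}  Σf=1+1=2
q^12  k|12↦f(k): 1:1 2:1 3:1 4:1 6:1 12:1  a_12=6

2, 4, 2, 4, 3, 4, 2, 6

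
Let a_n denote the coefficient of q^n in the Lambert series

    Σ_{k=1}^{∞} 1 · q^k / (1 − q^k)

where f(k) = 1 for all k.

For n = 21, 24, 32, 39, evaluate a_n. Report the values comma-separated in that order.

q^21  k|21↦f(k): 21:1 7:1 3:1 1:1  a_21=4
[q^24] f(1)=1,f(2)=1,f(3)=1,f(4)=1,f(6)=1,f(8)=1,f(12)=1,f(24)=1 ⇒ 8
q^32  k|32↦f(k): 1:1 2:1 4:1 8:1 16:1 32:1  a_32=6
d|39:{39,13,3,1}  Σf=1+1+1+1=4

4, 8, 6, 4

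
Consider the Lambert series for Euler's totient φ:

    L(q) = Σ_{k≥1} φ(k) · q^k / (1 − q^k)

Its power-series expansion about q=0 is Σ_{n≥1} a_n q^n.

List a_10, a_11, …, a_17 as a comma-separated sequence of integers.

n=10: 10·1 5·2 2·5 1·10  φ→[4+4+1+1]=10
n=11: 11·1 1·11  φ→[10+1]=11
n=12: 12·1 6·2 4·3 3·4 2·6 1·12  φ→[4+2+2+2+1+1]=12
q^13  k|13↦φ(k): 1:1 13:12  a_13=13
d|14:{14,7,2,1}  Σφ=6+6+1+1=14
n=15: 1·15 3·5 5·3 15·1  φ→[1+2+4+8]=15
n=16: 16·1 8·2 4·4 2·8 1·16  φ→[8+4+2+1+1]=16
q^17  k|17↦φ(k): 1:1 17:16  a_17=17

10, 11, 12, 13, 14, 15, 16, 17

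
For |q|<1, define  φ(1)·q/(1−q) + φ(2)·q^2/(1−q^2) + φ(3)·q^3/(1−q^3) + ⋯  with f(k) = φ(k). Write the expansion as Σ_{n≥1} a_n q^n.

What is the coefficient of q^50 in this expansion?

q^50  k|50↦φ(k): 1:1 2:1 5:4 10:4 25:20 50:20  a_50=50

a_50 = 50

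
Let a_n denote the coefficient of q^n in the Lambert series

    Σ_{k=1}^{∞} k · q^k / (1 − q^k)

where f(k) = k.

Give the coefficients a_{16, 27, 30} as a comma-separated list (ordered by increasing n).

31, 40, 72

n=16: 16·1 8·2 4·4 2·8 1·16  f→[16+8+4+2+1]=31
d|27:{1,3,9,27}  Σf=1+3+9+27=40
d|30:{30,15,10,6,5,3,2,1}  Σf=30+15+10+6+5+3+2+1=72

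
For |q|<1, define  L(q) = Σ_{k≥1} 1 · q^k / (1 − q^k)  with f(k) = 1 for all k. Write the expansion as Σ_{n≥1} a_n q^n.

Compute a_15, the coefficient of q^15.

n=15: 1·15 3·5 5·3 15·1  f→[1+1+1+1]=4

a_15 = 4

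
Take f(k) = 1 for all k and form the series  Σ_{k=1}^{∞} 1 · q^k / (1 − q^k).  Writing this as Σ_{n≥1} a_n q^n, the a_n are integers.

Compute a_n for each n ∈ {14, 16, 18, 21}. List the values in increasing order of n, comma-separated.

d|14:{14,7,2,1}  Σf=1+1+1+1=4
d|16:{16,8,4,2,1}  Σf=1+1+1+1+1=5
n=18: 1·18 2·9 3·6 6·3 9·2 18·1  f→[1+1+1+1+1+1]=6
d|21:{21,7,3,1}  Σf=1+1+1+1=4

4, 5, 6, 4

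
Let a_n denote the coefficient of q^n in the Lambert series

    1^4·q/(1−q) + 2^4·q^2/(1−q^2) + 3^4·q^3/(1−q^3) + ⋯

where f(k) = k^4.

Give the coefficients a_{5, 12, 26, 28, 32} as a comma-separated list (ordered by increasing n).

626, 22386, 485554, 655746, 1118481

d|5:{1,5}  Σf=1+625=626
q^12  k|12↦f(k): 12:20736 6:1296 4:256 3:81 2:16 1:1  a_12=22386
n=26: 26·1 13·2 2·13 1·26  f→[456976+28561+16+1]=485554
[q^28] f(28)=614656,f(14)=38416,f(7)=2401,f(4)=256,f(2)=16,f(1)=1 ⇒ 655746
d|32:{1,2,4,8,16,32}  Σf=1+16+256+4096+65536+1048576=1118481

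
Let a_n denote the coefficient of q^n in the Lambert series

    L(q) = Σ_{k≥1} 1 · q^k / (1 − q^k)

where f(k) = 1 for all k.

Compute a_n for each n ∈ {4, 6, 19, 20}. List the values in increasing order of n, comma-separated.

3, 4, 2, 6

n=4: 4·1 2·2 1·4  f→[1+1+1]=3
n=6: 1·6 2·3 3·2 6·1  f→[1+1+1+1]=4
q^19  k|19↦f(k): 19:1 1:1  a_19=2
[q^20] f(20)=1,f(10)=1,f(5)=1,f(4)=1,f(2)=1,f(1)=1 ⇒ 6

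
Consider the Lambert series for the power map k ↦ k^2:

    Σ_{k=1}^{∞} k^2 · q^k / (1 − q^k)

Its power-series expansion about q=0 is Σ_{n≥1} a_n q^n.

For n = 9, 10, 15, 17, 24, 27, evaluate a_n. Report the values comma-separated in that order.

91, 130, 260, 290, 850, 820

[q^9] f(1)=1,f(3)=9,f(9)=81 ⇒ 91
q^10  k|10↦f(k): 10:100 5:25 2:4 1:1  a_10=130
n=15: 1·15 3·5 5·3 15·1  f→[1+9+25+225]=260
q^17  k|17↦f(k): 17:289 1:1  a_17=290
n=24: 24·1 12·2 8·3 6·4 4·6 3·8 2·12 1·24  f→[576+144+64+36+16+9+4+1]=850
[q^27] f(27)=729,f(9)=81,f(3)=9,f(1)=1 ⇒ 820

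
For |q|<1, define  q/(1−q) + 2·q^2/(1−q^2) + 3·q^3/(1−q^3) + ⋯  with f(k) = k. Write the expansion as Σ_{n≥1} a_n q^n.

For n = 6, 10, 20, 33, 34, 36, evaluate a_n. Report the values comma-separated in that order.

12, 18, 42, 48, 54, 91

[q^6] f(1)=1,f(2)=2,f(3)=3,f(6)=6 ⇒ 12
d|10:{10,5,2,1}  Σf=10+5+2+1=18
q^20  k|20↦f(k): 1:1 2:2 4:4 5:5 10:10 20:20  a_20=42
[q^33] f(33)=33,f(11)=11,f(3)=3,f(1)=1 ⇒ 48
d|34:{1,2,17,34}  Σf=1+2+17+34=54
[q^36] f(36)=36,f(18)=18,f(12)=12,f(9)=9,f(6)=6,f(4)=4,f(3)=3,f(2)=2,f(1)=1 ⇒ 91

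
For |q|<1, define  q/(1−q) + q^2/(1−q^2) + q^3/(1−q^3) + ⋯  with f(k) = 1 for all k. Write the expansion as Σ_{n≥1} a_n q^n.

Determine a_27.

n=27: 27·1 9·3 3·9 1·27  f→[1+1+1+1]=4

a_27 = 4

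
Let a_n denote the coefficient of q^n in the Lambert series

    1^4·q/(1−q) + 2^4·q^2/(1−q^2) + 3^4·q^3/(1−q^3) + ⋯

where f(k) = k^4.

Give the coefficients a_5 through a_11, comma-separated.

d|5:{5,1}  Σf=625+1=626
[q^6] f(6)=1296,f(3)=81,f(2)=16,f(1)=1 ⇒ 1394
d|7:{1,7}  Σf=1+2401=2402
d|8:{8,4,2,1}  Σf=4096+256+16+1=4369
d|9:{1,3,9}  Σf=1+81+6561=6643
d|10:{10,5,2,1}  Σf=10000+625+16+1=10642
d|11:{11,1}  Σf=14641+1=14642

626, 1394, 2402, 4369, 6643, 10642, 14642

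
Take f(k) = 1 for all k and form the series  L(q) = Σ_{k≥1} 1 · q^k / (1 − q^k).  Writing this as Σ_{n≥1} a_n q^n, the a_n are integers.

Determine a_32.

n=32: 32·1 16·2 8·4 4·8 2·16 1·32  f→[1+1+1+1+1+1]=6

a_32 = 6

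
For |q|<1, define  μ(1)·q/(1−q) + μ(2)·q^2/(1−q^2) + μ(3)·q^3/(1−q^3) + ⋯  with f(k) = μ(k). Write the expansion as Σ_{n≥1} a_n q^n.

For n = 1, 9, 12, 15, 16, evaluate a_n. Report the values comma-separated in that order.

n=1: 1·1  μ→[1]=1
n=9: 1·9 3·3 9·1  μ→[1+(-1)+0]=0
q^12  k|12↦μ(k): 1:1 2:-1 3:-1 4:0 6:1 12:0  a_12=0
[q^15] μ(1)=1,μ(3)=-1,μ(5)=-1,μ(15)=1 ⇒ 0
d|16:{16,8,4,2,1}  Σμ=0+0+0+(-1)+1=0

1, 0, 0, 0, 0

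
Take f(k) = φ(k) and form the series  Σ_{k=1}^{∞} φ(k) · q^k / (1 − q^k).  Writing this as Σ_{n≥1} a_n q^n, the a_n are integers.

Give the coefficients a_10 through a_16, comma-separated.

d|10:{10,5,2,1}  Σφ=4+4+1+1=10
d|11:{1,11}  Σφ=1+10=11
n=12: 1·12 2·6 3·4 4·3 6·2 12·1  φ→[1+1+2+2+2+4]=12
n=13: 1·13 13·1  φ→[1+12]=13
q^14  k|14↦φ(k): 14:6 7:6 2:1 1:1  a_14=14
n=15: 15·1 5·3 3·5 1·15  φ→[8+4+2+1]=15
q^16  k|16↦φ(k): 16:8 8:4 4:2 2:1 1:1  a_16=16

10, 11, 12, 13, 14, 15, 16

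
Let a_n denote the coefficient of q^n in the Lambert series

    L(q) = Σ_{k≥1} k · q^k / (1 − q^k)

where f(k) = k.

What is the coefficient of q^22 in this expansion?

[q^22] f(1)=1,f(2)=2,f(11)=11,f(22)=22 ⇒ 36

a_22 = 36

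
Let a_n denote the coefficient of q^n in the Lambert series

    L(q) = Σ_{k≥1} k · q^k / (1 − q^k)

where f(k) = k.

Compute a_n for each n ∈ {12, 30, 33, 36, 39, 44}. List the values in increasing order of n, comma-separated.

28, 72, 48, 91, 56, 84

d|12:{1,2,3,4,6,12}  Σf=1+2+3+4+6+12=28
[q^30] f(1)=1,f(2)=2,f(3)=3,f(5)=5,f(6)=6,f(10)=10,f(15)=15,f(30)=30 ⇒ 72
q^33  k|33↦f(k): 33:33 11:11 3:3 1:1  a_33=48
d|36:{1,2,3,4,6,9,12,18,36}  Σf=1+2+3+4+6+9+12+18+36=91
n=39: 39·1 13·3 3·13 1·39  f→[39+13+3+1]=56
d|44:{1,2,4,11,22,44}  Σf=1+2+4+11+22+44=84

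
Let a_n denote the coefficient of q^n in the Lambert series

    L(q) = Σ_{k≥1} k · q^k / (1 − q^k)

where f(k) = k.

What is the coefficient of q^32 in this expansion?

d|32:{32,16,8,4,2,1}  Σf=32+16+8+4+2+1=63

a_32 = 63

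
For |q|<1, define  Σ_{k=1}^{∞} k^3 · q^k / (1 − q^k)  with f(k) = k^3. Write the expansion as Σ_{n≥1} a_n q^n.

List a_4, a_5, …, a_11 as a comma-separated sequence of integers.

73, 126, 252, 344, 585, 757, 1134, 1332

q^4  k|4↦f(k): 1:1 2:8 4:64  a_4=73
[q^5] f(1)=1,f(5)=125 ⇒ 126
n=6: 6·1 3·2 2·3 1·6  f→[216+27+8+1]=252
q^7  k|7↦f(k): 7:343 1:1  a_7=344
[q^8] f(8)=512,f(4)=64,f(2)=8,f(1)=1 ⇒ 585
d|9:{9,3,1}  Σf=729+27+1=757
[q^10] f(10)=1000,f(5)=125,f(2)=8,f(1)=1 ⇒ 1134
q^11  k|11↦f(k): 1:1 11:1331  a_11=1332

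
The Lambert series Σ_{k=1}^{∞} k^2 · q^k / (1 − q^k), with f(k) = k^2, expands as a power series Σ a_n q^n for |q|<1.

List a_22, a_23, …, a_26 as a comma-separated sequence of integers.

610, 530, 850, 651, 850

q^22  k|22↦f(k): 1:1 2:4 11:121 22:484  a_22=610
n=23: 23·1 1·23  f→[529+1]=530
q^24  k|24↦f(k): 24:576 12:144 8:64 6:36 4:16 3:9 2:4 1:1  a_24=850
[q^25] f(1)=1,f(5)=25,f(25)=625 ⇒ 651
n=26: 26·1 13·2 2·13 1·26  f→[676+169+4+1]=850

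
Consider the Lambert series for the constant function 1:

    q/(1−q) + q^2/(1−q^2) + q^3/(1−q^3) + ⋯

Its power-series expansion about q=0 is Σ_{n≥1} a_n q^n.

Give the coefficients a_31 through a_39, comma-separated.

2, 6, 4, 4, 4, 9, 2, 4, 4

[q^31] f(31)=1,f(1)=1 ⇒ 2
[q^32] f(32)=1,f(16)=1,f(8)=1,f(4)=1,f(2)=1,f(1)=1 ⇒ 6
d|33:{1,3,11,33}  Σf=1+1+1+1=4
n=34: 34·1 17·2 2·17 1·34  f→[1+1+1+1]=4
q^35  k|35↦f(k): 35:1 7:1 5:1 1:1  a_35=4
q^36  k|36↦f(k): 36:1 18:1 12:1 9:1 6:1 4:1 3:1 2:1 1:1  a_36=9
n=37: 1·37 37·1  f→[1+1]=2
[q^38] f(38)=1,f(19)=1,f(2)=1,f(1)=1 ⇒ 4
d|39:{1,3,13,39}  Σf=1+1+1+1=4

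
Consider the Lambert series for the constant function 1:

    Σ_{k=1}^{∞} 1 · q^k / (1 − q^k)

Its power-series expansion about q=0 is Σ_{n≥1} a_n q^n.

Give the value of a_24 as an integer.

[q^24] f(24)=1,f(12)=1,f(8)=1,f(6)=1,f(4)=1,f(3)=1,f(2)=1,f(1)=1 ⇒ 8

a_24 = 8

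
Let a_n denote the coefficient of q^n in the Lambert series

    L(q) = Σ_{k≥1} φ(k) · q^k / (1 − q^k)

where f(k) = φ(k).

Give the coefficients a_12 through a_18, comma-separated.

n=12: 1·12 2·6 3·4 4·3 6·2 12·1  φ→[1+1+2+2+2+4]=12
n=13: 13·1 1·13  φ→[12+1]=13
q^14  k|14↦φ(k): 1:1 2:1 7:6 14:6  a_14=14
d|15:{15,5,3,1}  Σφ=8+4+2+1=15
d|16:{16,8,4,2,1}  Σφ=8+4+2+1+1=16
n=17: 1·17 17·1  φ→[1+16]=17
q^18  k|18↦φ(k): 1:1 2:1 3:2 6:2 9:6 18:6  a_18=18

12, 13, 14, 15, 16, 17, 18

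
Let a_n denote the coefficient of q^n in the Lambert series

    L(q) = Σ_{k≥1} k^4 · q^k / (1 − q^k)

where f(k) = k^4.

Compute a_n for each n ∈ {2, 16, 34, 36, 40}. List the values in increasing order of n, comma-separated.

q^2  k|2↦f(k): 2:16 1:1  a_2=17
d|16:{1,2,4,8,16}  Σf=1+16+256+4096+65536=69905
n=34: 1·34 2·17 17·2 34·1  f→[1+16+83521+1336336]=1419874
q^36  k|36↦f(k): 1:1 2:16 3:81 4:256 6:1296 9:6561 12:20736 18:104976 36:1679616  a_36=1813539
d|40:{40,20,10,8,5,4,2,1}  Σf=2560000+160000+10000+4096+625+256+16+1=2734994

17, 69905, 1419874, 1813539, 2734994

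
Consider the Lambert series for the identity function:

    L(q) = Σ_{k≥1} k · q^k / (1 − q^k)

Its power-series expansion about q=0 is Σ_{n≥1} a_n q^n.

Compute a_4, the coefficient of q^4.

a_4 = 7

q^4  k|4↦f(k): 4:4 2:2 1:1  a_4=7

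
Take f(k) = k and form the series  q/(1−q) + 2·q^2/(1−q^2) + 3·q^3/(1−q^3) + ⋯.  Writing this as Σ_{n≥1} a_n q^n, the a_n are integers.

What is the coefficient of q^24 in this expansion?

[q^24] f(1)=1,f(2)=2,f(3)=3,f(4)=4,f(6)=6,f(8)=8,f(12)=12,f(24)=24 ⇒ 60

a_24 = 60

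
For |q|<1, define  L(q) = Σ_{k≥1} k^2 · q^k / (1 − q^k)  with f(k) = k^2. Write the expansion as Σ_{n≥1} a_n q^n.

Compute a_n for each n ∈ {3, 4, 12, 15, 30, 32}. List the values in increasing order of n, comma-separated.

10, 21, 210, 260, 1300, 1365

d|3:{1,3}  Σf=1+9=10
d|4:{1,2,4}  Σf=1+4+16=21
q^12  k|12↦f(k): 12:144 6:36 4:16 3:9 2:4 1:1  a_12=210
d|15:{15,5,3,1}  Σf=225+25+9+1=260
[q^30] f(1)=1,f(2)=4,f(3)=9,f(5)=25,f(6)=36,f(10)=100,f(15)=225,f(30)=900 ⇒ 1300
n=32: 1·32 2·16 4·8 8·4 16·2 32·1  f→[1+4+16+64+256+1024]=1365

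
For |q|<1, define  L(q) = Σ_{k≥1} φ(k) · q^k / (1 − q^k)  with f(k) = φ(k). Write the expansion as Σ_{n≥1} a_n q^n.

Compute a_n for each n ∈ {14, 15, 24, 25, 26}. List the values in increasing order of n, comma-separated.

n=14: 1·14 2·7 7·2 14·1  φ→[1+1+6+6]=14
[q^15] φ(15)=8,φ(5)=4,φ(3)=2,φ(1)=1 ⇒ 15
q^24  k|24↦φ(k): 1:1 2:1 3:2 4:2 6:2 8:4 12:4 24:8  a_24=24
[q^25] φ(1)=1,φ(5)=4,φ(25)=20 ⇒ 25
[q^26] φ(1)=1,φ(2)=1,φ(13)=12,φ(26)=12 ⇒ 26

14, 15, 24, 25, 26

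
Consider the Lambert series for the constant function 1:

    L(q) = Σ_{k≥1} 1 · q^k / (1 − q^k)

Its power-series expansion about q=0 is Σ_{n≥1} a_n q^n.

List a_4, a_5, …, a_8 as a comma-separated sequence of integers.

[q^4] f(4)=1,f(2)=1,f(1)=1 ⇒ 3
q^5  k|5↦f(k): 5:1 1:1  a_5=2
[q^6] f(1)=1,f(2)=1,f(3)=1,f(6)=1 ⇒ 4
d|7:{7,1}  Σf=1+1=2
d|8:{1,2,4,8}  Σf=1+1+1+1=4

3, 2, 4, 2, 4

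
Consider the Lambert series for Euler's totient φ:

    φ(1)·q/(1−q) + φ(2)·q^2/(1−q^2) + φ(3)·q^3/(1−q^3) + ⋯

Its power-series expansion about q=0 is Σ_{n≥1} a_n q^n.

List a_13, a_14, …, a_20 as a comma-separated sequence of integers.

n=13: 13·1 1·13  φ→[12+1]=13
q^14  k|14↦φ(k): 14:6 7:6 2:1 1:1  a_14=14
[q^15] φ(15)=8,φ(5)=4,φ(3)=2,φ(1)=1 ⇒ 15
[q^16] φ(16)=8,φ(8)=4,φ(4)=2,φ(2)=1,φ(1)=1 ⇒ 16
[q^17] φ(1)=1,φ(17)=16 ⇒ 17
n=18: 1·18 2·9 3·6 6·3 9·2 18·1  φ→[1+1+2+2+6+6]=18
q^19  k|19↦φ(k): 1:1 19:18  a_19=19
n=20: 1·20 2·10 4·5 5·4 10·2 20·1  φ→[1+1+2+4+4+8]=20

13, 14, 15, 16, 17, 18, 19, 20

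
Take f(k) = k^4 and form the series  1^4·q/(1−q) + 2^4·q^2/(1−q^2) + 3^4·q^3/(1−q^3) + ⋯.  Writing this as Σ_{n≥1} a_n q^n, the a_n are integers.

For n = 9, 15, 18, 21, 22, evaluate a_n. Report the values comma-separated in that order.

[q^9] f(9)=6561,f(3)=81,f(1)=1 ⇒ 6643
n=15: 1·15 3·5 5·3 15·1  f→[1+81+625+50625]=51332
[q^18] f(1)=1,f(2)=16,f(3)=81,f(6)=1296,f(9)=6561,f(18)=104976 ⇒ 112931
[q^21] f(21)=194481,f(7)=2401,f(3)=81,f(1)=1 ⇒ 196964
d|22:{22,11,2,1}  Σf=234256+14641+16+1=248914

6643, 51332, 112931, 196964, 248914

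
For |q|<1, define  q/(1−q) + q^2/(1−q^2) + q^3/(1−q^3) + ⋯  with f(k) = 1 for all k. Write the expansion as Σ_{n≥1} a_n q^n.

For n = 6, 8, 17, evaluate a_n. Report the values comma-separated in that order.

[q^6] f(6)=1,f(3)=1,f(2)=1,f(1)=1 ⇒ 4
d|8:{1,2,4,8}  Σf=1+1+1+1=4
q^17  k|17↦f(k): 17:1 1:1  a_17=2

4, 4, 2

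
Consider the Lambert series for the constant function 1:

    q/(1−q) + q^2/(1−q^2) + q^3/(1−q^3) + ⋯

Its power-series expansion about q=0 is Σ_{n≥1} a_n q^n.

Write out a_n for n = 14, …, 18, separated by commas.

4, 4, 5, 2, 6

n=14: 1·14 2·7 7·2 14·1  f→[1+1+1+1]=4
d|15:{15,5,3,1}  Σf=1+1+1+1=4
n=16: 1·16 2·8 4·4 8·2 16·1  f→[1+1+1+1+1]=5
q^17  k|17↦f(k): 17:1 1:1  a_17=2
q^18  k|18↦f(k): 1:1 2:1 3:1 6:1 9:1 18:1  a_18=6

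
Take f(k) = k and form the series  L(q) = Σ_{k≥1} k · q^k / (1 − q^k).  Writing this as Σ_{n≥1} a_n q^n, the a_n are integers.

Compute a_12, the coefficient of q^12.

q^12  k|12↦f(k): 1:1 2:2 3:3 4:4 6:6 12:12  a_12=28

a_12 = 28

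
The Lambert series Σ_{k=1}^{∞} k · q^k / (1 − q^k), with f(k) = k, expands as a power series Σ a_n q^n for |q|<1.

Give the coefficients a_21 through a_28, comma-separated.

32, 36, 24, 60, 31, 42, 40, 56

q^21  k|21↦f(k): 21:21 7:7 3:3 1:1  a_21=32
q^22  k|22↦f(k): 22:22 11:11 2:2 1:1  a_22=36
q^23  k|23↦f(k): 1:1 23:23  a_23=24
[q^24] f(1)=1,f(2)=2,f(3)=3,f(4)=4,f(6)=6,f(8)=8,f(12)=12,f(24)=24 ⇒ 60
d|25:{1,5,25}  Σf=1+5+25=31
q^26  k|26↦f(k): 26:26 13:13 2:2 1:1  a_26=42
q^27  k|27↦f(k): 27:27 9:9 3:3 1:1  a_27=40
d|28:{28,14,7,4,2,1}  Σf=28+14+7+4+2+1=56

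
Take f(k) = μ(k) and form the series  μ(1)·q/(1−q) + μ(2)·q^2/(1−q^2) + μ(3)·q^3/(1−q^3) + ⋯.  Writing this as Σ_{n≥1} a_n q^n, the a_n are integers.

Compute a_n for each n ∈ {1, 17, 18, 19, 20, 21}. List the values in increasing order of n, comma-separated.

1, 0, 0, 0, 0, 0

[q^1] μ(1)=1 ⇒ 1
d|17:{1,17}  Σμ=1+(-1)=0
n=18: 18·1 9·2 6·3 3·6 2·9 1·18  μ→[0+0+1+(-1)+(-1)+1]=0
n=19: 19·1 1·19  μ→[(-1)+1]=0
q^20  k|20↦μ(k): 20:0 10:1 5:-1 4:0 2:-1 1:1  a_20=0
d|21:{1,3,7,21}  Σμ=1+(-1)+(-1)+1=0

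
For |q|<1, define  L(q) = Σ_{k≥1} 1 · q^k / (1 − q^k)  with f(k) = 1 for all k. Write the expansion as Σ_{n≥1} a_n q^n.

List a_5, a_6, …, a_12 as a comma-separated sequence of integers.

2, 4, 2, 4, 3, 4, 2, 6

q^5  k|5↦f(k): 1:1 5:1  a_5=2
q^6  k|6↦f(k): 1:1 2:1 3:1 6:1  a_6=4
d|7:{7,1}  Σf=1+1=2
d|8:{8,4,2,1}  Σf=1+1+1+1=4
d|9:{9,3,1}  Σf=1+1+1=3
n=10: 1·10 2·5 5·2 10·1  f→[1+1+1+1]=4
n=11: 1·11 11·1  f→[1+1]=2
q^12  k|12↦f(k): 12:1 6:1 4:1 3:1 2:1 1:1  a_12=6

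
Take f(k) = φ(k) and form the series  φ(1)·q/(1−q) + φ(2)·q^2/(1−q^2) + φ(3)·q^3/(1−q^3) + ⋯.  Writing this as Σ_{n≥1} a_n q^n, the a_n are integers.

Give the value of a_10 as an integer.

d|10:{1,2,5,10}  Σφ=1+1+4+4=10

a_10 = 10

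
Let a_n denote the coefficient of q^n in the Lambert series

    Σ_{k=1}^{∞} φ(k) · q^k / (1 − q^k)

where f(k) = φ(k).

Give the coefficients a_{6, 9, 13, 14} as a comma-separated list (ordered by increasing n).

q^6  k|6↦φ(k): 6:2 3:2 2:1 1:1  a_6=6
n=9: 1·9 3·3 9·1  φ→[1+2+6]=9
[q^13] φ(1)=1,φ(13)=12 ⇒ 13
q^14  k|14↦φ(k): 14:6 7:6 2:1 1:1  a_14=14

6, 9, 13, 14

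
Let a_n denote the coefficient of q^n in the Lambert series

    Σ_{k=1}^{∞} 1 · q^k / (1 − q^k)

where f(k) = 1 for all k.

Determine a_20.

a_20 = 6

[q^20] f(1)=1,f(2)=1,f(4)=1,f(5)=1,f(10)=1,f(20)=1 ⇒ 6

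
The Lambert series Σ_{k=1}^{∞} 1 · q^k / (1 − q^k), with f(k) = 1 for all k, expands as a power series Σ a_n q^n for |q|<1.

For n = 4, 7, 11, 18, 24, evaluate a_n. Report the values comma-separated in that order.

d|4:{4,2,1}  Σf=1+1+1=3
n=7: 7·1 1·7  f→[1+1]=2
[q^11] f(1)=1,f(11)=1 ⇒ 2
[q^18] f(18)=1,f(9)=1,f(6)=1,f(3)=1,f(2)=1,f(1)=1 ⇒ 6
q^24  k|24↦f(k): 1:1 2:1 3:1 4:1 6:1 8:1 12:1 24:1  a_24=8

3, 2, 2, 6, 8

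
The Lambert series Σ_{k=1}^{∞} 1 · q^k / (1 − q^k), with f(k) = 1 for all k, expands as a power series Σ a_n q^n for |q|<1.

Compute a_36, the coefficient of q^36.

a_36 = 9

[q^36] f(36)=1,f(18)=1,f(12)=1,f(9)=1,f(6)=1,f(4)=1,f(3)=1,f(2)=1,f(1)=1 ⇒ 9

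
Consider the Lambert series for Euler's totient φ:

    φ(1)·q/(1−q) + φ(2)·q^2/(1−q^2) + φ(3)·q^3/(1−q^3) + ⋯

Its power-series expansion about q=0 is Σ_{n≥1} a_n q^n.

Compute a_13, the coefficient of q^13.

d|13:{13,1}  Σφ=12+1=13

a_13 = 13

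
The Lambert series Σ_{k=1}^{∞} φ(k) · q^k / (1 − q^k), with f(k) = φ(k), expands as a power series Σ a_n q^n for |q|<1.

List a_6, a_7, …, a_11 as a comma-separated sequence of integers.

n=6: 1·6 2·3 3·2 6·1  φ→[1+1+2+2]=6
q^7  k|7↦φ(k): 7:6 1:1  a_7=7
q^8  k|8↦φ(k): 1:1 2:1 4:2 8:4  a_8=8
q^9  k|9↦φ(k): 1:1 3:2 9:6  a_9=9
q^10  k|10↦φ(k): 10:4 5:4 2:1 1:1  a_10=10
d|11:{1,11}  Σφ=1+10=11

6, 7, 8, 9, 10, 11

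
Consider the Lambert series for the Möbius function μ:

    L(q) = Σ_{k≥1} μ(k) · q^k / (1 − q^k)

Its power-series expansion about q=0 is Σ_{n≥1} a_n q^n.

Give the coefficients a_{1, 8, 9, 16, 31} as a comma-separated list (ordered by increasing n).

n=1: 1·1  μ→[1]=1
[q^8] μ(8)=0,μ(4)=0,μ(2)=-1,μ(1)=1 ⇒ 0
[q^9] μ(9)=0,μ(3)=-1,μ(1)=1 ⇒ 0
n=16: 16·1 8·2 4·4 2·8 1·16  μ→[0+0+0+(-1)+1]=0
d|31:{1,31}  Σμ=1+(-1)=0

1, 0, 0, 0, 0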